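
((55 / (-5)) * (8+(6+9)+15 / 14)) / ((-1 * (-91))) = -3707 / 1274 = -2.91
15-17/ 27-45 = -827/ 27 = -30.63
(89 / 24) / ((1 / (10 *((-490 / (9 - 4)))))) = -21805 / 6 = -3634.17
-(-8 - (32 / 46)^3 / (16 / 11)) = 8.23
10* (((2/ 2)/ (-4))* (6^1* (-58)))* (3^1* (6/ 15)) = 1044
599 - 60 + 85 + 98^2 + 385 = 10613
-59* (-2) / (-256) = -59 / 128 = -0.46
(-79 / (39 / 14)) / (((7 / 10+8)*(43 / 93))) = -342860 / 48633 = -7.05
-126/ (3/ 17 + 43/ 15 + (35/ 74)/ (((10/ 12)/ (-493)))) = 1188810/ 2611303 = 0.46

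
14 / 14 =1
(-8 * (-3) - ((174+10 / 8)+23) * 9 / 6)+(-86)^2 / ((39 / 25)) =1393907 / 312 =4467.65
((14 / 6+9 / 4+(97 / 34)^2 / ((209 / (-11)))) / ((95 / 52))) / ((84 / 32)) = 0.87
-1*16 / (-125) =16 / 125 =0.13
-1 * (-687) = 687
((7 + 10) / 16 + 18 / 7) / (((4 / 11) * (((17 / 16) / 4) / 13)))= 489.08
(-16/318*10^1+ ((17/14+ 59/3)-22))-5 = -14741/2226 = -6.62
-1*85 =-85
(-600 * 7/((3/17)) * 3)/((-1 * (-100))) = -714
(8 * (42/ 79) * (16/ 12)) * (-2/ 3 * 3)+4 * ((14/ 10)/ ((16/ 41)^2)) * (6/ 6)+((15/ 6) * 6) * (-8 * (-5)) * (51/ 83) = 826926459/ 2098240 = 394.10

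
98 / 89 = 1.10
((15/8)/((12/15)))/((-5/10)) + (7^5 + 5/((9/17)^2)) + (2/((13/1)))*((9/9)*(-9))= 283362593/16848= 16818.77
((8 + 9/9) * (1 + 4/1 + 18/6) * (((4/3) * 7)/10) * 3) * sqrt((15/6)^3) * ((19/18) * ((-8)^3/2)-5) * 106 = -7351736 * sqrt(10) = -23248230.52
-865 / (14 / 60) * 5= -129750 / 7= -18535.71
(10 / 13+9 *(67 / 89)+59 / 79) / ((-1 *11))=-757854 / 1005433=-0.75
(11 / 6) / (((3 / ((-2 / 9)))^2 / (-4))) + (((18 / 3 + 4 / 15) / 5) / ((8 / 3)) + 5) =1187489 / 218700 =5.43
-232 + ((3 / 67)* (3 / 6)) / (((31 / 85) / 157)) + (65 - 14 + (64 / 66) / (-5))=-117586363 / 685410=-171.56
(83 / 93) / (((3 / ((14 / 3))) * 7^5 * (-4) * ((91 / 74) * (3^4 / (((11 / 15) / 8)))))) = -33781 / 1777564119240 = -0.00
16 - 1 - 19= -4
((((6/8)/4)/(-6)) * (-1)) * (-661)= -661/32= -20.66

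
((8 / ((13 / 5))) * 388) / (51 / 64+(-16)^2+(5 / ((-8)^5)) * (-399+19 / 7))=4.65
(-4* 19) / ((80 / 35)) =-133 / 4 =-33.25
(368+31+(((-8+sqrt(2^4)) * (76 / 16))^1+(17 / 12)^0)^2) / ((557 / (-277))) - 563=-513862 / 557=-922.55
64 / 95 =0.67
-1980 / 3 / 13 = -660 / 13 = -50.77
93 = 93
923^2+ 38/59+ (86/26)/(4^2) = 851929.85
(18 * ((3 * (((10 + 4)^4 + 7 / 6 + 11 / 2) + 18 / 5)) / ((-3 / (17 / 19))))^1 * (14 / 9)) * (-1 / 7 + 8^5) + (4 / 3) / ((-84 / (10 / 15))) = -113277848229038 / 3591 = -31544931280.71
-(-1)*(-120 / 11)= -120 / 11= -10.91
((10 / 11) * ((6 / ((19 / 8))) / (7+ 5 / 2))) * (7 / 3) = 2240 / 3971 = 0.56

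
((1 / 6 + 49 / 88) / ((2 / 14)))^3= 2389979753 / 18399744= 129.89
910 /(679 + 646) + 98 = 26152 /265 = 98.69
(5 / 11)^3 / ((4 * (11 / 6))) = 375 / 29282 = 0.01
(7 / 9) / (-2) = -7 / 18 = -0.39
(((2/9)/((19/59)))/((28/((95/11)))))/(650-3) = 295/896742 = 0.00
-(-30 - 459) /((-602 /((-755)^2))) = -463026.95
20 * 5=100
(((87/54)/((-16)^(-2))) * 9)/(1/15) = 55680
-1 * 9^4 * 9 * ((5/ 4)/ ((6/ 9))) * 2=-885735/ 4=-221433.75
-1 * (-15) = 15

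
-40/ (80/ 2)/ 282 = -1/ 282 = -0.00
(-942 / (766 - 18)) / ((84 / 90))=-1.35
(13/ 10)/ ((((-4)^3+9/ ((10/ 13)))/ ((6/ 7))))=-78/ 3661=-0.02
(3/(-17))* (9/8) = -0.20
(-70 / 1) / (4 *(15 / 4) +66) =-0.86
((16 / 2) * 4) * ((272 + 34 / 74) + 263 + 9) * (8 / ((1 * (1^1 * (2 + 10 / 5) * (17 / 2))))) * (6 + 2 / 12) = 25280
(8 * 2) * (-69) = -1104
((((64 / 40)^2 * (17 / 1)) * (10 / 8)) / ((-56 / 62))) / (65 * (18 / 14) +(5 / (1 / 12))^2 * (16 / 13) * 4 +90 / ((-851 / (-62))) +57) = -5830201 / 1729858215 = -0.00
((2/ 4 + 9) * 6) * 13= 741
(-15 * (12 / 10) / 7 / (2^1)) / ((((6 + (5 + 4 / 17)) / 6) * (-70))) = 459 / 46795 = 0.01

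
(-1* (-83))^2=6889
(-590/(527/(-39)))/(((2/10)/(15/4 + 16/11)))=13173225/11594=1136.21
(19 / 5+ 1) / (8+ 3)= 24 / 55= 0.44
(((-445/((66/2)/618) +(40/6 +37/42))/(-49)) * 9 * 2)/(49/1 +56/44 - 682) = -4.84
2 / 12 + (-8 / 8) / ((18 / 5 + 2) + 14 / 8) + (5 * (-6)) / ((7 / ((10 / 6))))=-697 / 98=-7.11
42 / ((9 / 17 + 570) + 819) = 119 / 3937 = 0.03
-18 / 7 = -2.57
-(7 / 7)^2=-1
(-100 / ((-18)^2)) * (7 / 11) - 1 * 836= -836.20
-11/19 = -0.58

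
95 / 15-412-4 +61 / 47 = -57580 / 141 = -408.37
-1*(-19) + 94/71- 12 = 591/71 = 8.32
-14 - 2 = -16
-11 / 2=-5.50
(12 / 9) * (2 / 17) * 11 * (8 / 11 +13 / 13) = 152 / 51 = 2.98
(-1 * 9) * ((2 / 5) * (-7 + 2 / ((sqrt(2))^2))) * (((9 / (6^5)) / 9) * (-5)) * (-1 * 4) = 1 / 18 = 0.06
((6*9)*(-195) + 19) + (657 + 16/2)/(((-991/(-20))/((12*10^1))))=-8820401/991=-8900.51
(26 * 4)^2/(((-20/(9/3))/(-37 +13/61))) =59683.04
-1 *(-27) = 27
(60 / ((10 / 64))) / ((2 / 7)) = 1344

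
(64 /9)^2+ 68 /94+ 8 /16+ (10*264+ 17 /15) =102519641 /38070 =2692.92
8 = 8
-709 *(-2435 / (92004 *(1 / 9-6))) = -5179245 / 1625404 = -3.19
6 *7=42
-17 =-17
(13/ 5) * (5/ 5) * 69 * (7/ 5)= 251.16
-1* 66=-66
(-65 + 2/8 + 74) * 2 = 37/2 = 18.50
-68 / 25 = -2.72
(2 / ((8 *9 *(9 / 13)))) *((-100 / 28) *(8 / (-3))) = 650 / 1701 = 0.38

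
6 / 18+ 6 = 19 / 3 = 6.33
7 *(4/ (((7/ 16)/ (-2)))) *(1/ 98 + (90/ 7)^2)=-1036864/ 49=-21160.49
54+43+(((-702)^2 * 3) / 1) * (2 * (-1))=-2956727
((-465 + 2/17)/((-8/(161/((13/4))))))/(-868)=-181769/54808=-3.32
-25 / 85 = -5 / 17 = -0.29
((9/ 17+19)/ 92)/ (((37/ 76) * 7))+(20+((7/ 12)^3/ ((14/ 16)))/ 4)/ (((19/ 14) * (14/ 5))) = 8878004633/ 1662431904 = 5.34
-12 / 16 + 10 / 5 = 5 / 4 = 1.25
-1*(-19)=19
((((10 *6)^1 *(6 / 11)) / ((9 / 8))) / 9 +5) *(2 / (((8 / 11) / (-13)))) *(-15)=52975 / 12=4414.58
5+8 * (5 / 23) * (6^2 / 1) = 1555 / 23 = 67.61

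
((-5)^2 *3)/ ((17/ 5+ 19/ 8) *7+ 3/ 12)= 3000/ 1627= 1.84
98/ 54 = 1.81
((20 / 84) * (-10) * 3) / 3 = -50 / 21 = -2.38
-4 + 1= -3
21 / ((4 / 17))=357 / 4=89.25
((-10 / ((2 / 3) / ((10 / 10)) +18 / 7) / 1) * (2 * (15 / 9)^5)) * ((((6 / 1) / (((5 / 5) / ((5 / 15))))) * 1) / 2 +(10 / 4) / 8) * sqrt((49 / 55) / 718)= -1071875 * sqrt(39490) / 58002912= -3.67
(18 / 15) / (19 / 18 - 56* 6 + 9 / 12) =-216 / 60155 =-0.00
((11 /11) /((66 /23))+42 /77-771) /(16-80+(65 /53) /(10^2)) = 26938310 /2238291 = 12.04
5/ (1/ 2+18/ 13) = 130/ 49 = 2.65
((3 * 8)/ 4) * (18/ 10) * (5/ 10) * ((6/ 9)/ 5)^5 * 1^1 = 32/ 140625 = 0.00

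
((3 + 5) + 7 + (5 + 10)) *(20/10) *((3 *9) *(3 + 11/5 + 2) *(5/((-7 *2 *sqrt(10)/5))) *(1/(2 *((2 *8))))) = -3645 *sqrt(10)/56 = -205.83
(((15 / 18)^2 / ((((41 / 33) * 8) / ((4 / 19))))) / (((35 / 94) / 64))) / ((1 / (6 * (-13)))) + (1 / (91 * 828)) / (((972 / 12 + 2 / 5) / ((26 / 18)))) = -465932594735 / 2362678956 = -197.21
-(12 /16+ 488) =-1955 /4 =-488.75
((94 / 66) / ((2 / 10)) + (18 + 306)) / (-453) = -10927 / 14949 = -0.73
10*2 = 20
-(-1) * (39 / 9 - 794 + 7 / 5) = -11824 / 15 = -788.27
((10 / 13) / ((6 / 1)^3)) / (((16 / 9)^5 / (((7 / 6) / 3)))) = 8505 / 109051904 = 0.00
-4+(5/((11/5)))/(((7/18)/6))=2392/77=31.06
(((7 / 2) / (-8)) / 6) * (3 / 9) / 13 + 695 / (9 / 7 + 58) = 3642331 / 310752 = 11.72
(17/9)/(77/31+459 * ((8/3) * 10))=527/3415653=0.00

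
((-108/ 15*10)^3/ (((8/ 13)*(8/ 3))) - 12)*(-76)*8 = 138295680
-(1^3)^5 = -1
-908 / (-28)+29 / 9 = 2246 / 63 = 35.65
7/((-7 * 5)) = -1/5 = -0.20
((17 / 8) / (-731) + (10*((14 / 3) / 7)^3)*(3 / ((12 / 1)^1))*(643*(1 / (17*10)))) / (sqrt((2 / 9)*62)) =441925*sqrt(31) / 3263184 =0.75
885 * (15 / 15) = 885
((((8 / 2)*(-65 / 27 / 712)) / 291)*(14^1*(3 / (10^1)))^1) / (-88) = 91 / 41024016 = 0.00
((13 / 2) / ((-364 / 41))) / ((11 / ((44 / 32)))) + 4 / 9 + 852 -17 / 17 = 851.35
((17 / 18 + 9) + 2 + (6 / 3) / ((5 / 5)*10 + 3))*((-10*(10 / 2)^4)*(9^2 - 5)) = -672362500 / 117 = -5746688.03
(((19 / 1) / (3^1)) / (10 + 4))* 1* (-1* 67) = -1273 / 42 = -30.31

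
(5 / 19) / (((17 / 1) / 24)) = 120 / 323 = 0.37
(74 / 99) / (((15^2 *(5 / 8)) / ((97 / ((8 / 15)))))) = 7178 / 7425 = 0.97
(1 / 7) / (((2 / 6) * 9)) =1 / 21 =0.05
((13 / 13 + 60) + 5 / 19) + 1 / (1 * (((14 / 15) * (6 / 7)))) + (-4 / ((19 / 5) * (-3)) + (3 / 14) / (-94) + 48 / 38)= 2405069 / 37506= 64.12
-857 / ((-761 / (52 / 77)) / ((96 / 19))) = 4278144 / 1113343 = 3.84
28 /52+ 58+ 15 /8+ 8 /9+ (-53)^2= 2686603 /936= 2870.30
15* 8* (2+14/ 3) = 800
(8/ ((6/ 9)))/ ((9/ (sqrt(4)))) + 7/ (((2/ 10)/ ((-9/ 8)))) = -36.71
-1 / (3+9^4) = -1 / 6564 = -0.00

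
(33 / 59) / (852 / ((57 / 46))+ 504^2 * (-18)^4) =627 / 29892120004312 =0.00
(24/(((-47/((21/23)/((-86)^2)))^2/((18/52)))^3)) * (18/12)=562711519881/1147613454500839400437728057297134575333842944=0.00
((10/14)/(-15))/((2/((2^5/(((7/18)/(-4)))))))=384/49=7.84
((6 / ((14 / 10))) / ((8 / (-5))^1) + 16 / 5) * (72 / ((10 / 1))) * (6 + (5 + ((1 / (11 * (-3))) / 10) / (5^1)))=3974631 / 96250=41.29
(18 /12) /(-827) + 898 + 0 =1485289 /1654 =898.00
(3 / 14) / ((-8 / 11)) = -33 / 112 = -0.29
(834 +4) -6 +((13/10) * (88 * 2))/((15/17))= 81848/75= 1091.31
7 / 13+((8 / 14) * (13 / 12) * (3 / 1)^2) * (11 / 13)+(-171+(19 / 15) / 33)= -7464356 / 45045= -165.71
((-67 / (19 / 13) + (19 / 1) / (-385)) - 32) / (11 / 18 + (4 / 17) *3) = -174351456 / 2947945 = -59.14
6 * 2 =12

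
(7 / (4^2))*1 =7 / 16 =0.44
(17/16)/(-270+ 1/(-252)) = -0.00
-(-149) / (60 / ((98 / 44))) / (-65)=-7301 / 85800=-0.09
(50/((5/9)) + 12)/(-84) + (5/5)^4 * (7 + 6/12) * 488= 51223/14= 3658.79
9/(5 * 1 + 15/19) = 171/110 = 1.55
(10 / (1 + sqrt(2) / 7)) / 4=245 / 94 - 35 * sqrt(2) / 94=2.08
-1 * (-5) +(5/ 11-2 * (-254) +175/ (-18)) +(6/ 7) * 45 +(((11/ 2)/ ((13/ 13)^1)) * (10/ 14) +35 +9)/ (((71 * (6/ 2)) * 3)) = 8895554/ 16401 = 542.38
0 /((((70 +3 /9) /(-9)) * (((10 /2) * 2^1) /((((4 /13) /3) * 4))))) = 0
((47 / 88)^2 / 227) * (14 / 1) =15463 / 878944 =0.02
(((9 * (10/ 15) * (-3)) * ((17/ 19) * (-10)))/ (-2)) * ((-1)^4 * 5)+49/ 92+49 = -617217/ 1748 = -353.10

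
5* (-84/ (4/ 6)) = -630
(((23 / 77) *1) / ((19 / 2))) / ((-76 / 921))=-21183 / 55594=-0.38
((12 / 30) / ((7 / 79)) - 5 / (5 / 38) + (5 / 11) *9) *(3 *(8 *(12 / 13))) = -3259296 / 5005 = -651.21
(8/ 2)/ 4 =1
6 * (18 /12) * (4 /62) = 18 /31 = 0.58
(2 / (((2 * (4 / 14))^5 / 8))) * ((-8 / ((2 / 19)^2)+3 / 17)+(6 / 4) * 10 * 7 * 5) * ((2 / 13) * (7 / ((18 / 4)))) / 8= -196826777 / 127296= -1546.21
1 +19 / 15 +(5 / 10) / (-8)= 529 / 240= 2.20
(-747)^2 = 558009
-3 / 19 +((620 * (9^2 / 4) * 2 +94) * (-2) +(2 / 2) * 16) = -957451 / 19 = -50392.16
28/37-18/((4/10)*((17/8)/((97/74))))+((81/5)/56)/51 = -4754521/176120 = -27.00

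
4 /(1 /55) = 220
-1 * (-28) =28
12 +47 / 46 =13.02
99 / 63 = 11 / 7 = 1.57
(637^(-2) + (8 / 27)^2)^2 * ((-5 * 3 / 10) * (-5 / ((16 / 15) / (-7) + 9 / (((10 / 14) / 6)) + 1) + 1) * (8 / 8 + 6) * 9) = -2529817100429646775 / 3716244203230210743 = -0.68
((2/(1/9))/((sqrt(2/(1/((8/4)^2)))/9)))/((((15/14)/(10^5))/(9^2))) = 433003908.53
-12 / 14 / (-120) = 1 / 140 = 0.01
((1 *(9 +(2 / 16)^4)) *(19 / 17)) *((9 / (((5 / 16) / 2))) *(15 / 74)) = 18911745 / 161024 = 117.45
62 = 62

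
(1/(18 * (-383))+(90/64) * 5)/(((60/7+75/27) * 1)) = 5428913/8763040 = 0.62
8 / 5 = 1.60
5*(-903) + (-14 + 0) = -4529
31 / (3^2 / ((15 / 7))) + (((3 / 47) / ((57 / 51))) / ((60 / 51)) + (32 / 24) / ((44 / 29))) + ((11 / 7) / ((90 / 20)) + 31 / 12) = 34781864 / 3094245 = 11.24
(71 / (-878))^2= 5041 / 770884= 0.01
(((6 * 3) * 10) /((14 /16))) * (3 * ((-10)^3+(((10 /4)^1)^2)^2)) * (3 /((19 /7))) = -12453750 /19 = -655460.53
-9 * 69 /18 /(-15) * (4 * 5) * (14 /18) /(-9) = -322 /81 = -3.98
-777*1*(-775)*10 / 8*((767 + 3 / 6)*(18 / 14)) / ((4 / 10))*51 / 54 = 56120559375 / 32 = 1753767480.47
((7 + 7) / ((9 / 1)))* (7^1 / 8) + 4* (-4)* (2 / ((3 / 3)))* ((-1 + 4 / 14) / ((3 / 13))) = 100.41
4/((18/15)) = 10/3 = 3.33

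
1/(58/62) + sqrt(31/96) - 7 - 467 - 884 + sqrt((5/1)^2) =-39206/29 + sqrt(186)/24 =-1351.36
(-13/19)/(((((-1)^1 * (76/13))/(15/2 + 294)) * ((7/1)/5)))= 509535/20216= 25.20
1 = 1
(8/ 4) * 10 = 20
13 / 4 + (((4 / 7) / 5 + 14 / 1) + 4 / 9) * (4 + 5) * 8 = 147207 / 140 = 1051.48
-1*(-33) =33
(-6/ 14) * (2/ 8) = -3/ 28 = -0.11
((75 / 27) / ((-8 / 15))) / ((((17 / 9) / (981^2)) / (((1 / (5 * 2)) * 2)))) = -72177075 / 136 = -530713.79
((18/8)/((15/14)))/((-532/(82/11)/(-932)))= 28659/1045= 27.42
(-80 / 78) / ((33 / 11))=-40 / 117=-0.34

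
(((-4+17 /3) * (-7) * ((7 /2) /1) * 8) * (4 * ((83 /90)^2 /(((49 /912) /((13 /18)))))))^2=2964873938830336 /13286025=223157335.53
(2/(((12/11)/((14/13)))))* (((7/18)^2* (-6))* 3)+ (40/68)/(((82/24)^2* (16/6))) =-107441941/20061054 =-5.36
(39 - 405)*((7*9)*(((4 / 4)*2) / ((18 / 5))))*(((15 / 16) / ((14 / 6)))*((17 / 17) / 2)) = -41175 / 16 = -2573.44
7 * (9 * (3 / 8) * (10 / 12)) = 315 / 16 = 19.69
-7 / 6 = -1.17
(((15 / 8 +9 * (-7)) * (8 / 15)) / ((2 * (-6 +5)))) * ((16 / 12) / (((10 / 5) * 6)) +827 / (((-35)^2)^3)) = 1.81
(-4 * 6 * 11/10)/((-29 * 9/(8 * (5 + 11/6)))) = 7216/1305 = 5.53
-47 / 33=-1.42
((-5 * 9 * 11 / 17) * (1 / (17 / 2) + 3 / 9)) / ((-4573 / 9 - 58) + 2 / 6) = 34155 / 1471588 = 0.02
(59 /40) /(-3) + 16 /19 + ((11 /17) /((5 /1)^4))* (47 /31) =52869877 /150195000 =0.35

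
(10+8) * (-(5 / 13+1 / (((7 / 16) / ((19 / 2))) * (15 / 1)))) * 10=-329.80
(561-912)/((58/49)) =-17199/58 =-296.53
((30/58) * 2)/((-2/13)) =-195/29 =-6.72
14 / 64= 0.22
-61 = -61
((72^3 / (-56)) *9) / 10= -209952 / 35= -5998.63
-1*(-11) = 11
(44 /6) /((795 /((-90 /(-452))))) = 11 /5989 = 0.00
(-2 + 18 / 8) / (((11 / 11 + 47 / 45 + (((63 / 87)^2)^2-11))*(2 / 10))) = -159138225 / 1105130392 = -0.14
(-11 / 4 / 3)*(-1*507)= 1859 / 4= 464.75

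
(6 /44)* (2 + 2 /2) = 0.41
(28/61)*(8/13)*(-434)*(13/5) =-97216/305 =-318.74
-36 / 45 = -4 / 5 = -0.80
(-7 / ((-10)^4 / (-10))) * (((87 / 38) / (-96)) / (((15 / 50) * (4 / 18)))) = -609 / 243200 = -0.00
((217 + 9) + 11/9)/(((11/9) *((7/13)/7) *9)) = 26585/99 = 268.54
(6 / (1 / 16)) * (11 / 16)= 66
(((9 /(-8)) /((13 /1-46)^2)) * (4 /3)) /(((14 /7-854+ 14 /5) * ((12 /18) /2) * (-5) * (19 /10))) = -5 /9761554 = -0.00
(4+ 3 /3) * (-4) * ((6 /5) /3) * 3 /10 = -12 /5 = -2.40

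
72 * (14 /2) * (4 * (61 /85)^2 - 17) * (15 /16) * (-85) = 20400849 /34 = 600024.97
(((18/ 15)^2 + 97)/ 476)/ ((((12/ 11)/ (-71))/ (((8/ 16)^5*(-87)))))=55739189/ 1523200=36.59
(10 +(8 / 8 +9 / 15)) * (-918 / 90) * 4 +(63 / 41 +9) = -474312 / 1025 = -462.74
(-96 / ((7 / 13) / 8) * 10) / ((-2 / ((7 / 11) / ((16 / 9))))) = 28080 / 11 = 2552.73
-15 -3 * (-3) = -6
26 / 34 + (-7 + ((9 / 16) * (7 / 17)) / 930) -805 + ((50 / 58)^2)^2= -48347444511259 / 59637933920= -810.68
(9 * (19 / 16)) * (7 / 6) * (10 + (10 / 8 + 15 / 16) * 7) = 161595 / 512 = 315.62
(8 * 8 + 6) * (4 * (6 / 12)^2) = 70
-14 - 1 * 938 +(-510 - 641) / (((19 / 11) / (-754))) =9528306 / 19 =501489.79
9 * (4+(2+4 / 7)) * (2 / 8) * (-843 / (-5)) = 174501 / 70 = 2492.87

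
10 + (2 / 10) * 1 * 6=56 / 5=11.20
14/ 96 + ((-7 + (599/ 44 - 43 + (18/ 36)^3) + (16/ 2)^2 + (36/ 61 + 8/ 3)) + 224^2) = 539023869/ 10736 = 50207.14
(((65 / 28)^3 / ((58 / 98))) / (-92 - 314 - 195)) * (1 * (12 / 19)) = -823875 / 37088912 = -0.02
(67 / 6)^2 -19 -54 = 1861 / 36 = 51.69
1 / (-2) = -1 / 2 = -0.50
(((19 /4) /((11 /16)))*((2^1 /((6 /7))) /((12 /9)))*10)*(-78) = -103740 /11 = -9430.91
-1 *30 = -30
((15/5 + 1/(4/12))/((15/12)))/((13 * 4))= 0.09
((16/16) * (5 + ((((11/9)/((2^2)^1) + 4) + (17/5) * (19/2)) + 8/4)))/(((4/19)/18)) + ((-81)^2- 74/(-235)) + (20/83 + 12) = 1607497687/156040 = 10301.83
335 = 335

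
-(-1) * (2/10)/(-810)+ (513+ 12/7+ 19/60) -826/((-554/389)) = 17198272657/15705900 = 1095.02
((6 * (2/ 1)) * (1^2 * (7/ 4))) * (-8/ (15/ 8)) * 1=-89.60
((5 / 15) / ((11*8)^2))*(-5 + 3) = -1 / 11616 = -0.00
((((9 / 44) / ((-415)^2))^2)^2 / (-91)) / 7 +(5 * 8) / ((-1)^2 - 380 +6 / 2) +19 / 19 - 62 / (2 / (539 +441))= -2999216140670994511940327254600308367 / 98726279267761536877385900000000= -30379.11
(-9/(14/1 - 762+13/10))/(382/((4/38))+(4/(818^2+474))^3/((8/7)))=29627166252540315/8920325965884561700559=0.00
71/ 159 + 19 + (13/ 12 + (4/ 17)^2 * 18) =3956641/ 183804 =21.53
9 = 9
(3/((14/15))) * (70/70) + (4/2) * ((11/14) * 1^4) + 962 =966.79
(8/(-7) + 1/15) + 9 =832/105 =7.92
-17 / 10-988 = -9897 / 10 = -989.70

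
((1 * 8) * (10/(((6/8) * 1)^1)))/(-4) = -80/3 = -26.67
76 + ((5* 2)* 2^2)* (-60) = -2324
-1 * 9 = -9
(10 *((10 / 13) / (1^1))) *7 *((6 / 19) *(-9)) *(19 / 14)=-2700 / 13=-207.69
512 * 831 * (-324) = -137852928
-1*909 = -909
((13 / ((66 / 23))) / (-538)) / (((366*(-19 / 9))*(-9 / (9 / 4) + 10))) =0.00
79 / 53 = 1.49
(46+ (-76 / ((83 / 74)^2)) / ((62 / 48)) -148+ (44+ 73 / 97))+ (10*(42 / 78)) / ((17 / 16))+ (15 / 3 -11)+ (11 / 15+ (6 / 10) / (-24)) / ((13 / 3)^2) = -104.91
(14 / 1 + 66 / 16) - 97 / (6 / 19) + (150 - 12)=-3625 / 24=-151.04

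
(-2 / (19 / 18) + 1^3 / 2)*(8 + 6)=-371 / 19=-19.53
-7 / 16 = -0.44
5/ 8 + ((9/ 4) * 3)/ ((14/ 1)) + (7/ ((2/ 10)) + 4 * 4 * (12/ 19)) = 24585/ 532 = 46.21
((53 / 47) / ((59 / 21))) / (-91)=-159 / 36049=-0.00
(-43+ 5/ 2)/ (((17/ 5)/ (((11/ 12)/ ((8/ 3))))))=-4.09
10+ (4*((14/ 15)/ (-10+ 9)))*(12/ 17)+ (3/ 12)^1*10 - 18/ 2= 147/ 170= 0.86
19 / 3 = 6.33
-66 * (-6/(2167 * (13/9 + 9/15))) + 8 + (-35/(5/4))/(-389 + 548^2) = 1570379661/194130695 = 8.09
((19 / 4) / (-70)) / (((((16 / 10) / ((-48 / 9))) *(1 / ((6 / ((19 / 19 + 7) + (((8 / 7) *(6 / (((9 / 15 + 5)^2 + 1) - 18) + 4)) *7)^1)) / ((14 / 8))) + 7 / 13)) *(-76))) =-4667 / 20667808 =-0.00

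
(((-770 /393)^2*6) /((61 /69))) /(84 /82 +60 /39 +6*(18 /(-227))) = 235702567100 /18881510377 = 12.48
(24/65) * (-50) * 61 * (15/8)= -2111.54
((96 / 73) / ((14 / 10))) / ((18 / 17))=1360 / 1533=0.89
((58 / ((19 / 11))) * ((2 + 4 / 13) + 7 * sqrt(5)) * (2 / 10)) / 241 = 3828 / 59527 + 4466 * sqrt(5) / 22895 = 0.50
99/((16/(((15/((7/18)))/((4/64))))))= 26730/7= 3818.57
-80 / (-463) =80 / 463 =0.17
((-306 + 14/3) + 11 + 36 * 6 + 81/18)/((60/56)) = -2933/45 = -65.18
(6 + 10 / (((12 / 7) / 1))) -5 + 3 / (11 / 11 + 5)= 22 / 3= 7.33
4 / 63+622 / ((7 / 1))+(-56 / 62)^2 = 5432914 / 60543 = 89.74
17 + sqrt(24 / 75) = 2 * sqrt(2) / 5 + 17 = 17.57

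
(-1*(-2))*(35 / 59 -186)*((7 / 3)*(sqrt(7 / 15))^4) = -7504154 / 39825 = -188.43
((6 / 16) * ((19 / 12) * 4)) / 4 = 19 / 32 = 0.59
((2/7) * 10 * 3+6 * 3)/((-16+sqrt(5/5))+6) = -62/21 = -2.95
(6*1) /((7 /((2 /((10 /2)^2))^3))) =48 /109375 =0.00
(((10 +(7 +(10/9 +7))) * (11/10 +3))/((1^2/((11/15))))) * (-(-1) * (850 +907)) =89541991/675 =132654.80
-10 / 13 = -0.77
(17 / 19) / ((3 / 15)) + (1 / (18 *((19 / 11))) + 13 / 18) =298 / 57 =5.23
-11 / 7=-1.57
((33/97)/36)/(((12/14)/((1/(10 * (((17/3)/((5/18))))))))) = 77/1424736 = 0.00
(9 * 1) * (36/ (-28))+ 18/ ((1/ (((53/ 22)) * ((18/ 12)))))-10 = 6695/ 154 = 43.47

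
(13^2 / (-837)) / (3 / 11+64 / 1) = -1859 / 591759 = -0.00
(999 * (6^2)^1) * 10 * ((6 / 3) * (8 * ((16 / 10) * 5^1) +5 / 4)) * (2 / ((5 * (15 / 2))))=12515472 / 5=2503094.40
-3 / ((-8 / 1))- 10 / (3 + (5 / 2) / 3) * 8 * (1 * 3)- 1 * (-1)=-11267 / 184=-61.23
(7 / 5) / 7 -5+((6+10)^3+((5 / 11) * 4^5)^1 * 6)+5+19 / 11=378986 / 55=6890.65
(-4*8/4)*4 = -32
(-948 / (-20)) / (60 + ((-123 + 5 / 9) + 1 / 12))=-8532 / 11225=-0.76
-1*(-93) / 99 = 31 / 33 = 0.94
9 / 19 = 0.47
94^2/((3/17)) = 150212/3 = 50070.67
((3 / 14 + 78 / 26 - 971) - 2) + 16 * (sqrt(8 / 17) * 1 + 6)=-12233 / 14 + 32 * sqrt(34) / 17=-862.81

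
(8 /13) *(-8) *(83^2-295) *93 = -3019037.54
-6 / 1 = -6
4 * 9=36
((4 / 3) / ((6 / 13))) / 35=0.08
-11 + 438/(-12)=-95/2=-47.50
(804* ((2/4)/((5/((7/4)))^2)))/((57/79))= 259357/3800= 68.25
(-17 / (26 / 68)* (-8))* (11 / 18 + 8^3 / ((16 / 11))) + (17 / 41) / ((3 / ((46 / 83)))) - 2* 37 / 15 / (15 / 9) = 1248384309076 / 9953775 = 125418.18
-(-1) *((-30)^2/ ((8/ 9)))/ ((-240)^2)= 9/ 512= 0.02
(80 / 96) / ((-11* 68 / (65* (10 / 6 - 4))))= 2275 / 13464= 0.17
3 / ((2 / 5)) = 15 / 2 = 7.50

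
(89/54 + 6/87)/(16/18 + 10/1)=2689/17052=0.16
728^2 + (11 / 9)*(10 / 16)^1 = 38158903 / 72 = 529984.76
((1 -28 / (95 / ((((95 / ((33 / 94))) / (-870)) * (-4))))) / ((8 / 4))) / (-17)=-9091 / 488070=-0.02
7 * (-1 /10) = -7 /10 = -0.70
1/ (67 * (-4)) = -1/ 268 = -0.00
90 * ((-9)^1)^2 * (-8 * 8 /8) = -58320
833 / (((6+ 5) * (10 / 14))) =5831 / 55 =106.02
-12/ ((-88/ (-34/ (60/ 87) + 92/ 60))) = -1433/ 220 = -6.51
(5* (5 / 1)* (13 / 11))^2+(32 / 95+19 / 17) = 170868604 / 195415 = 874.39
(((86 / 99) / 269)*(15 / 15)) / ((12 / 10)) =215 / 79893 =0.00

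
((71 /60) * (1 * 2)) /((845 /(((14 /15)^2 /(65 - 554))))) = -6958 /1394566875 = -0.00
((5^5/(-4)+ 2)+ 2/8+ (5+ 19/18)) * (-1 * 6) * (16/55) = 222608/165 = 1349.14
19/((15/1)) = 19/15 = 1.27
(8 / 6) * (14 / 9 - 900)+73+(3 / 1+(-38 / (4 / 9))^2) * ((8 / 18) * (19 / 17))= 1151080 / 459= 2507.80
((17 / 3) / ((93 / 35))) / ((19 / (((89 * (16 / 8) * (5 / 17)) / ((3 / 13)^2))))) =5264350 / 47709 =110.34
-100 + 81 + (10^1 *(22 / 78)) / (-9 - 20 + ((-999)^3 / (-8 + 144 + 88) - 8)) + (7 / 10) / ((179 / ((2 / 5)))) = -3305792428592474 / 174003394863675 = -19.00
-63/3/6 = -7/2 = -3.50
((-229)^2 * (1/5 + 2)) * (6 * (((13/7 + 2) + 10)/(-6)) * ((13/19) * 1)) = -727409111/665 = -1093848.29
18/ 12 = 3/ 2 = 1.50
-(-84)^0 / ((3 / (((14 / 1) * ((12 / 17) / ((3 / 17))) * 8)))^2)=-200704 / 9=-22300.44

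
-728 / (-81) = 8.99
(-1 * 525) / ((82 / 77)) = -40425 / 82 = -492.99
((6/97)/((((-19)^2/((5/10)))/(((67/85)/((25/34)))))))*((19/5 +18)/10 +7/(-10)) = 14874/109428125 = 0.00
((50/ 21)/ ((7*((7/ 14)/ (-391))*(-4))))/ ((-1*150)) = -391/ 882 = -0.44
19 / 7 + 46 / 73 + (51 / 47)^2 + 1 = 6233091 / 1128799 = 5.52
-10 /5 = -2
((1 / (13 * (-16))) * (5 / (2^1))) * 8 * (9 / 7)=-45 / 364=-0.12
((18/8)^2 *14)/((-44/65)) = -36855/352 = -104.70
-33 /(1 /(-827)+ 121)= -27291 /100066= -0.27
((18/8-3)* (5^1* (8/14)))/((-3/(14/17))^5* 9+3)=384160/1034537929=0.00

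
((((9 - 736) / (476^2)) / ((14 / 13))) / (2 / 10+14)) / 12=-47255 / 2702598528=-0.00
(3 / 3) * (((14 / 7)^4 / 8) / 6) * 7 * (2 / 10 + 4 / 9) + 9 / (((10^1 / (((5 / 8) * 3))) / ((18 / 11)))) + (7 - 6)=62549 / 11880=5.27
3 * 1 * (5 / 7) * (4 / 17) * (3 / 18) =10 / 119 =0.08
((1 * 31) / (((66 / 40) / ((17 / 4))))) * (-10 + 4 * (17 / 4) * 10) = 421600 / 33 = 12775.76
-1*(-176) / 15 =176 / 15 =11.73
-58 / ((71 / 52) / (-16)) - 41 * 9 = 22057 / 71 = 310.66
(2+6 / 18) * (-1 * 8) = -56 / 3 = -18.67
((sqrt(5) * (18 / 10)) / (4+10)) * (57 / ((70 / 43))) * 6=66177 * sqrt(5) / 2450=60.40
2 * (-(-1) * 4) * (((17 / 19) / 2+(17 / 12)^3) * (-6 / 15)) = -21607 / 2052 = -10.53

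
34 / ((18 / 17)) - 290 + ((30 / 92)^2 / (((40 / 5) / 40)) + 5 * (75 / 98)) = -236583689 / 933156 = -253.53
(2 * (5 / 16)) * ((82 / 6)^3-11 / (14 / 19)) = 4796255 / 3024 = 1586.06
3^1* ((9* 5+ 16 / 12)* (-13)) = -1807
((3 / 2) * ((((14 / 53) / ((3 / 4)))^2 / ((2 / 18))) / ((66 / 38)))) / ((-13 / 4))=-119168 / 401687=-0.30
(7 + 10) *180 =3060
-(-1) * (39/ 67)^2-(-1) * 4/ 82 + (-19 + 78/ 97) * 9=-2916698482/ 17852753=-163.38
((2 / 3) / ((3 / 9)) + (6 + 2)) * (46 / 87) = 460 / 87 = 5.29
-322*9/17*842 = -2440116/17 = -143536.24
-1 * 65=-65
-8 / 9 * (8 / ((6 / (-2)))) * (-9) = -64 / 3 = -21.33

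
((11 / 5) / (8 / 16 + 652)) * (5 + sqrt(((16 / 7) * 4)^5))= 22 / 1305 + 720896 * sqrt(7) / 2238075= 0.87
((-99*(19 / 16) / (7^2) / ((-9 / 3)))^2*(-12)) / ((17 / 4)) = -1179387 / 653072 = -1.81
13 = 13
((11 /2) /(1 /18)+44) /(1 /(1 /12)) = 143 /12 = 11.92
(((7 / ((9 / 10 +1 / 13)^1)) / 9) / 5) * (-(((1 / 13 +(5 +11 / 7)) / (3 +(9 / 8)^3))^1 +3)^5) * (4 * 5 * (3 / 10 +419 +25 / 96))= -44378363748430573025903720568289 / 17942545482253198307514468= -2473359.41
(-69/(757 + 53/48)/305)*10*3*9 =-178848/2219729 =-0.08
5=5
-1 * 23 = -23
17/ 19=0.89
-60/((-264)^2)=-5/5808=-0.00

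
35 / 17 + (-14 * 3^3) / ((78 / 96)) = -102361 / 221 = -463.17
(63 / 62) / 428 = 63 / 26536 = 0.00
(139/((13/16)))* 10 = 22240/13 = 1710.77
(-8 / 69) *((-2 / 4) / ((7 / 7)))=4 / 69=0.06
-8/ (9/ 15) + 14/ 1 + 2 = 8/ 3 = 2.67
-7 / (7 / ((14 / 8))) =-7 / 4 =-1.75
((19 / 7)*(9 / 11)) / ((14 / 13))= 2223 / 1078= 2.06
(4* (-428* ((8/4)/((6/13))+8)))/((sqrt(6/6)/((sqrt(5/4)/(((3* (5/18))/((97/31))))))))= -6144368* sqrt(5)/155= -88640.16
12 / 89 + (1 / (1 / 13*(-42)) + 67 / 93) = 63239 / 115878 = 0.55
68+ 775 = 843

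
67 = 67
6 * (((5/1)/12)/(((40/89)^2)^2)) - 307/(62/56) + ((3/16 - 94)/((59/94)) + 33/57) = -12985104735009/35585024000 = -364.90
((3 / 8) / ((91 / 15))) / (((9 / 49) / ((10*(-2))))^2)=85750 / 117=732.91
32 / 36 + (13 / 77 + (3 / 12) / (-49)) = 20425 / 19404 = 1.05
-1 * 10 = -10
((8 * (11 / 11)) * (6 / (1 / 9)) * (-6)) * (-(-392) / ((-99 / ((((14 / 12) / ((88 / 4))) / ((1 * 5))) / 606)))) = 10976 / 61105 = 0.18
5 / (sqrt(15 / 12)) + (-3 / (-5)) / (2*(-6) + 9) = -1 / 5 + 2*sqrt(5) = 4.27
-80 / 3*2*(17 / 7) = -2720 / 21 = -129.52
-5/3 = -1.67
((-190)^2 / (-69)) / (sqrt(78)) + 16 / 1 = 16 - 18050 * sqrt(78) / 2691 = -43.24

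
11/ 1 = 11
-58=-58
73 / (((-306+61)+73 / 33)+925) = 2409 / 22513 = 0.11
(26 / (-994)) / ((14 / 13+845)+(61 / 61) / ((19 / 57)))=-169 / 5485886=-0.00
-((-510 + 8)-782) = 1284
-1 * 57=-57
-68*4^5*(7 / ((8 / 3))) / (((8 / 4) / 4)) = -365568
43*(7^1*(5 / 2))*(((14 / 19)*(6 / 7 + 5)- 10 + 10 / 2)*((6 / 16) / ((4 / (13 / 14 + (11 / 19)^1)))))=-3362385 / 46208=-72.77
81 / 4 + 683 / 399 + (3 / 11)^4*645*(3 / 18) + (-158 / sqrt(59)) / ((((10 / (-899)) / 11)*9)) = 527078861 / 23367036 + 781231*sqrt(59) / 2655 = 2282.73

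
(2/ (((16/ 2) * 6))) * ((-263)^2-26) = 69143/ 24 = 2880.96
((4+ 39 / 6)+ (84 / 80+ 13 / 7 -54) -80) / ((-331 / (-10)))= -16883 / 4634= -3.64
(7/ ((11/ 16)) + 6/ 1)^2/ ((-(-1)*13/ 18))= 570312/ 1573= 362.56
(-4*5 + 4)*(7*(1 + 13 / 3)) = -1792 / 3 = -597.33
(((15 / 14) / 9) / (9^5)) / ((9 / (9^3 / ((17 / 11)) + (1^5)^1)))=2870 / 27103491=0.00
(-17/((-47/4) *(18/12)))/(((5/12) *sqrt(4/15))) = 4.48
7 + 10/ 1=17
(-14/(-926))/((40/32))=28/2315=0.01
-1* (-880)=880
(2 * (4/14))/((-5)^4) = 4/4375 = 0.00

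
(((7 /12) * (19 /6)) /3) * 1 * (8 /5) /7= 0.14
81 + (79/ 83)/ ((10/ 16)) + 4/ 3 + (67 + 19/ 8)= 1526183/ 9960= 153.23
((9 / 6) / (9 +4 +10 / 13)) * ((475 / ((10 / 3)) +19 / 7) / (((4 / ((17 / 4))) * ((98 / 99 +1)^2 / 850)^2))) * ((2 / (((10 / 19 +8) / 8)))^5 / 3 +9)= 208262268653585624285039375 / 16046895149165513808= 12978352.93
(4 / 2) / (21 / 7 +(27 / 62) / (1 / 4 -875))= 216938 / 325353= 0.67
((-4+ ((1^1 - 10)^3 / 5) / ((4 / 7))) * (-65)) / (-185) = -67379 / 740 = -91.05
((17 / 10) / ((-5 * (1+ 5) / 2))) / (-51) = 1 / 450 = 0.00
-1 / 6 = -0.17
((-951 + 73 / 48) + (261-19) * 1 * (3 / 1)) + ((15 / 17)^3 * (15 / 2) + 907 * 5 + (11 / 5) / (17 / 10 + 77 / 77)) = 9163505177 / 2122416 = 4317.49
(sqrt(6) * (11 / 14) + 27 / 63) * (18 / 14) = 27 / 49 + 99 * sqrt(6) / 98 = 3.03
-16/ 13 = -1.23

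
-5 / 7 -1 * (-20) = 19.29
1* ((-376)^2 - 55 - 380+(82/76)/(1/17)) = 5356455/38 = 140959.34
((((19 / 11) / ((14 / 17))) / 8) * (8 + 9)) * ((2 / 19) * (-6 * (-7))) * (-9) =-7803 / 44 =-177.34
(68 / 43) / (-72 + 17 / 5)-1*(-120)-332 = -3127128 / 14749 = -212.02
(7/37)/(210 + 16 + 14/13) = 91/109224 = 0.00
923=923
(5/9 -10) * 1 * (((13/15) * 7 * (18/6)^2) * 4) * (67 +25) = -569296/3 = -189765.33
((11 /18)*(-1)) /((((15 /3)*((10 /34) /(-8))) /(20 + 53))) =54604 /225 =242.68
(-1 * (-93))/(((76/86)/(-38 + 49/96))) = -4797467/1216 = -3945.29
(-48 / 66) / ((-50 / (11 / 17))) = 4 / 425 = 0.01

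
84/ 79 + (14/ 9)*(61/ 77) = 17954/ 7821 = 2.30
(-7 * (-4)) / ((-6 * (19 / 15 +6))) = -70 / 109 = -0.64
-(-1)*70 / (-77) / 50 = -1 / 55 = -0.02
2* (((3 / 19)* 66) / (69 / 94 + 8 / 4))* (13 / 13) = 37224 / 4883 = 7.62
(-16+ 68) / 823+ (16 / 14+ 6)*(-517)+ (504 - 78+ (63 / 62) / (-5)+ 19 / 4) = -3262.25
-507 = -507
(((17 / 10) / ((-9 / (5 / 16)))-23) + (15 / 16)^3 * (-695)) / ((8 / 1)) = -21960673 / 294912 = -74.47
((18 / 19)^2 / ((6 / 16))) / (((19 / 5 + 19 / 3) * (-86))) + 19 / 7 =5598133 / 2064559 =2.71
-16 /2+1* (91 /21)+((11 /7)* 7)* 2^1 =55 /3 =18.33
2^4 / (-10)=-8 / 5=-1.60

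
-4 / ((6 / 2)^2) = -0.44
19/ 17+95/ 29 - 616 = -611.61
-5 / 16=-0.31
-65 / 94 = -0.69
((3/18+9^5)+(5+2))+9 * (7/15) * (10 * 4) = 355345/6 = 59224.17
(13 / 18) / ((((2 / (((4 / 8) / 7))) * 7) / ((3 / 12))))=0.00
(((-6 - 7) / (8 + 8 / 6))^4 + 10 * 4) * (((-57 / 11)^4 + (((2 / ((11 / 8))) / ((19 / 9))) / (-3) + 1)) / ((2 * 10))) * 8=540087249071911 / 42746097856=12634.77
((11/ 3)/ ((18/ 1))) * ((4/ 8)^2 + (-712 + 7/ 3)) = -93643/ 648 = -144.51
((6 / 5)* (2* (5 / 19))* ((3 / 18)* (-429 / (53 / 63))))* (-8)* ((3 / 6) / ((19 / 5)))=1081080 / 19133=56.50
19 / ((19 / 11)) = 11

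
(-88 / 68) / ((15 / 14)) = -308 / 255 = -1.21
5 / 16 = 0.31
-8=-8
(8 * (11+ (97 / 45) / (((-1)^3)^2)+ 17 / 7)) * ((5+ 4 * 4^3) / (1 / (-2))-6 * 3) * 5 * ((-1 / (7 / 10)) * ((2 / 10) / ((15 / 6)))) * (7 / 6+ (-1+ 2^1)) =4084288 / 49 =83352.82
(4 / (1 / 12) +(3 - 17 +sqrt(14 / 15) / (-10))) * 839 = 28526 - 839 * sqrt(210) / 150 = 28444.94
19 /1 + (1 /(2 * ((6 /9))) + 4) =95 /4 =23.75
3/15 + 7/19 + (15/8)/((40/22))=4863/3040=1.60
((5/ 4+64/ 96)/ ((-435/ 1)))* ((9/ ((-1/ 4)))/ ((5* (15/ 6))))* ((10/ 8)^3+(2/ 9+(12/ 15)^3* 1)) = 4450247/ 130500000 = 0.03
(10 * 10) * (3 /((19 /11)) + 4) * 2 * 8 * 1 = 174400 /19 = 9178.95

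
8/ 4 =2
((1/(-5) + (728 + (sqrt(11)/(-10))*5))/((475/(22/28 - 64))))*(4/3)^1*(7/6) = -71567/475 + 59*sqrt(11)/570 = -150.32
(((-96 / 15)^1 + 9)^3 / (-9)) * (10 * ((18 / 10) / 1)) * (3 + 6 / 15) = -74698 / 625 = -119.52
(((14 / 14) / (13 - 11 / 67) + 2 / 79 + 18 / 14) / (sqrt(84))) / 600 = 660551 * sqrt(21) / 11984616000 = 0.00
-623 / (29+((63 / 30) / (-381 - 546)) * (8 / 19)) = -18288165 / 851267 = -21.48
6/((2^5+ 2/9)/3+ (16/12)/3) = 0.54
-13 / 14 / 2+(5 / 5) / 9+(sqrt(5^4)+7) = 7975 / 252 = 31.65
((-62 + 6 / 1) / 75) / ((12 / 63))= -98 / 25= -3.92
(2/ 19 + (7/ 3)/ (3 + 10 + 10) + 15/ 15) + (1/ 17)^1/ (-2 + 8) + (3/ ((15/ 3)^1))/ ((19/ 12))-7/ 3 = -164449/ 222870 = -0.74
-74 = -74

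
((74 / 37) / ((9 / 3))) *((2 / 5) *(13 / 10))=26 / 75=0.35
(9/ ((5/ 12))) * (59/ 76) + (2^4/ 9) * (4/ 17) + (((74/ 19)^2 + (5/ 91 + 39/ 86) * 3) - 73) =-84546621479/ 2161267290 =-39.12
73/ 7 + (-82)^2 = 47141/ 7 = 6734.43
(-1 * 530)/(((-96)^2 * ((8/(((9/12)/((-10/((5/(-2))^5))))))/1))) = -0.05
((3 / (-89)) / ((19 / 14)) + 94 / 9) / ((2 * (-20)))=-19822 / 76095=-0.26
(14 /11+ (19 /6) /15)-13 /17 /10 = 11843 /8415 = 1.41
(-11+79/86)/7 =-867/602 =-1.44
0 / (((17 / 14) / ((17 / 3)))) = 0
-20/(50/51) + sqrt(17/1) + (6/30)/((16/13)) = -1619/80 + sqrt(17) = -16.11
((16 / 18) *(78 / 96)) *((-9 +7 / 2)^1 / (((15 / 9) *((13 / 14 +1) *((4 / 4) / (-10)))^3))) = 332.26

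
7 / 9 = 0.78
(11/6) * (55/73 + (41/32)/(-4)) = 14839/18688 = 0.79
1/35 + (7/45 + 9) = 2893/315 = 9.18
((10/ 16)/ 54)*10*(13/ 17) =325/ 3672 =0.09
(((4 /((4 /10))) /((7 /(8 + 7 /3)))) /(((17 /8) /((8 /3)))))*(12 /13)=79360 /4641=17.10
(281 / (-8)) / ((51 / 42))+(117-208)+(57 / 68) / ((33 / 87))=-22013 / 187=-117.72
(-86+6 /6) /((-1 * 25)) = 17 /5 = 3.40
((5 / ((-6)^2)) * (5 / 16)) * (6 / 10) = 5 / 192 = 0.03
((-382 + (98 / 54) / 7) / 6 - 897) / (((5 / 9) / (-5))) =155621 / 18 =8645.61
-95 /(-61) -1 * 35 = -2040 /61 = -33.44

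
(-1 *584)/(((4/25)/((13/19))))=-47450/19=-2497.37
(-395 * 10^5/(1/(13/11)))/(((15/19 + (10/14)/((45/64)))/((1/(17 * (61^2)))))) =-614659500000/1503682147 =-408.77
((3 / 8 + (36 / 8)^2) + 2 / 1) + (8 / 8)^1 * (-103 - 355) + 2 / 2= -3475 / 8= -434.38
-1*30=-30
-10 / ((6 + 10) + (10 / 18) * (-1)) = -90 / 139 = -0.65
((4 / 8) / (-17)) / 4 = -1 / 136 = -0.01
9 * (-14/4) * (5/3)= -105/2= -52.50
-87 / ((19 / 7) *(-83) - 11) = 0.37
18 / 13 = 1.38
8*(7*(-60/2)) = -1680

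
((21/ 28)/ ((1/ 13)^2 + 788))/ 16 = 169/ 2841024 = 0.00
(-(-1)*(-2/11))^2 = 4/121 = 0.03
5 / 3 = 1.67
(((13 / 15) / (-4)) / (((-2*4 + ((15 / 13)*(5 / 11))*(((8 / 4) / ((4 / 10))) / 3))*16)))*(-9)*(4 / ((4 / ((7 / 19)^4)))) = -13390377 / 42495071680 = -0.00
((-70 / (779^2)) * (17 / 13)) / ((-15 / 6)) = 476 / 7888933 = 0.00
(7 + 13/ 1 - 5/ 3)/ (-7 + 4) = -55/ 9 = -6.11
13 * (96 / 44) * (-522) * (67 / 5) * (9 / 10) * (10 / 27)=-3637296 / 55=-66132.65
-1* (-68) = 68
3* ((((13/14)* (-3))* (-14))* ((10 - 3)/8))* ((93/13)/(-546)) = -279/208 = -1.34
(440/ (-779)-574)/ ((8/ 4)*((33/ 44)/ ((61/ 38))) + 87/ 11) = -150165103/ 2311293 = -64.97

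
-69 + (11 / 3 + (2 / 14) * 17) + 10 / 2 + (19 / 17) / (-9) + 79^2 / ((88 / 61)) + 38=405843083 / 94248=4306.12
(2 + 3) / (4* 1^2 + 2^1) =5 / 6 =0.83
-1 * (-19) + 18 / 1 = 37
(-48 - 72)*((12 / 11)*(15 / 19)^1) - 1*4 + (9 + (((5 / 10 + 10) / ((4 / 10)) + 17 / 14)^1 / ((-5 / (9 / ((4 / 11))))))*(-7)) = 14266979 / 16720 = 853.29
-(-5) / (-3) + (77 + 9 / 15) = 1139 / 15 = 75.93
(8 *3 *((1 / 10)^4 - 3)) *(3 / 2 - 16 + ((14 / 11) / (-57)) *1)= 546311789 / 522500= 1045.57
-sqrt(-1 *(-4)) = -2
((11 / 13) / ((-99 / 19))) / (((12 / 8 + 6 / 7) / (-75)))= 6650 / 1287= 5.17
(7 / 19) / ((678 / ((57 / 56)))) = 1 / 1808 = 0.00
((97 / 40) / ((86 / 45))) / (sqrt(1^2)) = 873 / 688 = 1.27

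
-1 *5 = -5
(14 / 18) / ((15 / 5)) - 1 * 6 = -155 / 27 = -5.74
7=7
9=9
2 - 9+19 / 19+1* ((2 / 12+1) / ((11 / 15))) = -97 / 22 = -4.41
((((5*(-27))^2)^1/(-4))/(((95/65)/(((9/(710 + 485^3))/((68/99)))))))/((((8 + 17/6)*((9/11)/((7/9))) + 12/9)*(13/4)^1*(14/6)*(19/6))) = -964565415/823503059422999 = -0.00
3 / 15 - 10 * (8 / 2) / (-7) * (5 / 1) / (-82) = -213 / 1435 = -0.15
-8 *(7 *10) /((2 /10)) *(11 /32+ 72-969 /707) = -40142425 /202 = -198724.88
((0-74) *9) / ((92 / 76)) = -12654 / 23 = -550.17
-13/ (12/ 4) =-13/ 3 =-4.33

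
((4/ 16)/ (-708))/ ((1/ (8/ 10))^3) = -4/ 22125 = -0.00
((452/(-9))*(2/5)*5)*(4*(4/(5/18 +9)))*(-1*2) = 57856/167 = 346.44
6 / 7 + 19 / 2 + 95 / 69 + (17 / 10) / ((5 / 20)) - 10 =8.53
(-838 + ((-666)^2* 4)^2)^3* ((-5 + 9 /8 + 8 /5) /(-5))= 354815107358391509941677786672963266119 /25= 14192604294335660397667110000000000000.00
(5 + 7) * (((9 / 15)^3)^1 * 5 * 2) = 648 / 25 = 25.92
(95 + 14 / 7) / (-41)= -97 / 41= -2.37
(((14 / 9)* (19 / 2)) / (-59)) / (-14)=19 / 1062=0.02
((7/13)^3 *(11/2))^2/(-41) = -14235529/791596676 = -0.02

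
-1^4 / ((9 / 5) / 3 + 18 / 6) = -5 / 18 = -0.28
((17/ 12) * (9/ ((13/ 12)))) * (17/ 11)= 2601/ 143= 18.19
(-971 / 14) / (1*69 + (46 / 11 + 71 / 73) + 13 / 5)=-3898565 / 4314366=-0.90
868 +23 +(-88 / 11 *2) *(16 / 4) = 827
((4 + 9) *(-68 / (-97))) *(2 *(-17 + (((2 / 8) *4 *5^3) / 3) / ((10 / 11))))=152932 / 291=525.54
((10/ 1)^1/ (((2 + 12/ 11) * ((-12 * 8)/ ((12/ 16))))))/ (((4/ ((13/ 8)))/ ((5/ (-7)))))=3575/ 487424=0.01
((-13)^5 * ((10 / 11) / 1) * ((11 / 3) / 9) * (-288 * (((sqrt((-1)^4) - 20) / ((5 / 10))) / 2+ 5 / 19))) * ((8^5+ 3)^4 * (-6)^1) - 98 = 97567574666870049978757212858 / 19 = 5135135508782634209408274000.00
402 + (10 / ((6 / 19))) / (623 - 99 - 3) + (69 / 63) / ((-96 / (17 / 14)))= 5911981057 / 14704704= 402.05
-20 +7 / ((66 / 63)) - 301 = -6915 / 22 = -314.32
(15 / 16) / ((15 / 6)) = 3 / 8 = 0.38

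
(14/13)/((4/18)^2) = 567/26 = 21.81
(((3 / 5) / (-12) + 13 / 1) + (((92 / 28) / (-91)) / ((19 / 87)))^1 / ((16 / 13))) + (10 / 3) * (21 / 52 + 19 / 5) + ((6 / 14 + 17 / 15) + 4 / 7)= 5608399 / 193648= 28.96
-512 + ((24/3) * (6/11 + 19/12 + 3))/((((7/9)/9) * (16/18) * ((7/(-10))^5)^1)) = -4775374168/1294139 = -3690.00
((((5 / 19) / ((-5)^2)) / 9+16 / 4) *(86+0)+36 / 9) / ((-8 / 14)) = -1041691 / 1710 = -609.18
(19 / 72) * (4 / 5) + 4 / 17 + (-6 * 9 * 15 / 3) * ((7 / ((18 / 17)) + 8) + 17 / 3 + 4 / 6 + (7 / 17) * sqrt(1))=-8821567 / 1530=-5765.73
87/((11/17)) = 1479/11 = 134.45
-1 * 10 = -10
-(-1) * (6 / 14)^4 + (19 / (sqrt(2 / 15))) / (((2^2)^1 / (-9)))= 81 / 2401-171 * sqrt(30) / 8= -117.04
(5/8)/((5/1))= 1/8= 0.12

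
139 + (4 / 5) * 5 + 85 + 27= 255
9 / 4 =2.25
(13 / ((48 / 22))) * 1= 143 / 24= 5.96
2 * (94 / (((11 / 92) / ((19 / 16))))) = 20539 / 11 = 1867.18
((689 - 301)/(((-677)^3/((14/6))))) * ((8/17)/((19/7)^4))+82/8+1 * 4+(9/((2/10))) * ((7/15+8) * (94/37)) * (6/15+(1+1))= 3566978824729004051111/1526097587112077820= 2337.32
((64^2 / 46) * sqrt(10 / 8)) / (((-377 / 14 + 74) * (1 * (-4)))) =-3584 * sqrt(5) / 15157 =-0.53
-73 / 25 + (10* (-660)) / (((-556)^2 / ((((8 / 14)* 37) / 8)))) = -40255249 / 13524700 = -2.98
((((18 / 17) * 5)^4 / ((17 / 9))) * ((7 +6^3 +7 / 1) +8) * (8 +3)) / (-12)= -90731.13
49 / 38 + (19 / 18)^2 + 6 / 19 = 16741 / 6156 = 2.72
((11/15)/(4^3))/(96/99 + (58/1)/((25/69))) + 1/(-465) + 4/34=250593827/2168373120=0.12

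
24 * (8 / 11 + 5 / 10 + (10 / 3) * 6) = 5604 / 11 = 509.45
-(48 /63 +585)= -12301 /21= -585.76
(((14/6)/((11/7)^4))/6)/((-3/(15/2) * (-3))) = 84035/1581228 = 0.05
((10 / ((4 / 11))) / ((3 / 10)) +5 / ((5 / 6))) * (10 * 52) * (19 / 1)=2894840 / 3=964946.67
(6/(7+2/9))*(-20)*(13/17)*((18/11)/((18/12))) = -2592/187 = -13.86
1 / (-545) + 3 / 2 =1633 / 1090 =1.50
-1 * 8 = -8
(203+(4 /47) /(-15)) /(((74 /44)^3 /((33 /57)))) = 16762305208 /678496935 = 24.71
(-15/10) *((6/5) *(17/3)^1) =-51/5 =-10.20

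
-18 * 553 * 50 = -497700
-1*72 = -72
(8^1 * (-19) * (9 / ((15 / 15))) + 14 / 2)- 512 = -1873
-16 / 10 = -8 / 5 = -1.60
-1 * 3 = -3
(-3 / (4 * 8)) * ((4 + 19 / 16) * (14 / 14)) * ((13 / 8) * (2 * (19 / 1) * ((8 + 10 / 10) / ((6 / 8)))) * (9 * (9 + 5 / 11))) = -21587553 / 704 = -30664.14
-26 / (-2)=13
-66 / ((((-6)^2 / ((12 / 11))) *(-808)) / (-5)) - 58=-23437 / 404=-58.01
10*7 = 70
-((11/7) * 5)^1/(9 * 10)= -11/126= -0.09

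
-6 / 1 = -6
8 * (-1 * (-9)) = 72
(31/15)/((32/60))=31/8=3.88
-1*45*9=-405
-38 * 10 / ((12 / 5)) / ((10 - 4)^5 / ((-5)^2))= -11875 / 23328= -0.51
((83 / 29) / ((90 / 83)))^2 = 6.97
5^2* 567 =14175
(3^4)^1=81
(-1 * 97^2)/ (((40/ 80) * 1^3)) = -18818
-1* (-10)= 10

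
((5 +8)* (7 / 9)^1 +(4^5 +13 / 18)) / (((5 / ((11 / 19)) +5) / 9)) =682.99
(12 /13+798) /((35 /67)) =695862 /455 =1529.37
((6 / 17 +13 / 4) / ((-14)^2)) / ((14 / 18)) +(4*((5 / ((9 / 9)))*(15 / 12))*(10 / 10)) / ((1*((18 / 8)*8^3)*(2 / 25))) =80855 / 274176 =0.29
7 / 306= 0.02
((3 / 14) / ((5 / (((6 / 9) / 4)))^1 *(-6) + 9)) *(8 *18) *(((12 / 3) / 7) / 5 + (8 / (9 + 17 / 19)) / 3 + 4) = -173072 / 218785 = -0.79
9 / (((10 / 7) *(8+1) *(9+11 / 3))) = 21 / 380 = 0.06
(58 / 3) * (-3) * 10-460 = -1040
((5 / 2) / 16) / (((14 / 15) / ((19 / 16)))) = 0.20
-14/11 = -1.27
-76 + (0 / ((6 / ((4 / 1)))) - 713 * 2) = -1502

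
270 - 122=148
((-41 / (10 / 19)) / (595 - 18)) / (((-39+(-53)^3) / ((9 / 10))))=7011 / 8592453200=0.00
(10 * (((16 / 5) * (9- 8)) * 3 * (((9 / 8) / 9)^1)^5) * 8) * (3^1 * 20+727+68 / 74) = 87459 / 4736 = 18.47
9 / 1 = 9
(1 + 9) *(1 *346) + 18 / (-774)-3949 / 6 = 722867 / 258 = 2801.81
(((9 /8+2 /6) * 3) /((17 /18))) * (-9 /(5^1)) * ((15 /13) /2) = -8505 /1768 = -4.81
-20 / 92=-5 / 23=-0.22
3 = 3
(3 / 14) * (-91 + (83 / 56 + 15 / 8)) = -3681 / 196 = -18.78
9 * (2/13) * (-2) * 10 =-360/13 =-27.69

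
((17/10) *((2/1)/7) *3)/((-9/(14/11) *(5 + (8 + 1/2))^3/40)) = -2176/649539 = -0.00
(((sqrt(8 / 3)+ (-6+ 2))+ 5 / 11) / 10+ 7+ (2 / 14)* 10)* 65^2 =845* sqrt(6) / 3+ 5253365 / 154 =34802.70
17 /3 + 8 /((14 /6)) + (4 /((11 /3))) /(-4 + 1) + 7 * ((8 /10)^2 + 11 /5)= 28.61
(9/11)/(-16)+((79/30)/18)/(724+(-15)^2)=-1149559/22548240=-0.05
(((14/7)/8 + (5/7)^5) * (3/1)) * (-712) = -15649938/16807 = -931.16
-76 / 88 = -0.86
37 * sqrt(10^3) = 370 * sqrt(10) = 1170.04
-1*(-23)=23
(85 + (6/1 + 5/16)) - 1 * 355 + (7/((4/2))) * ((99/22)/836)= -220427/836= -263.67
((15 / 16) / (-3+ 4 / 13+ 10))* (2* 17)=663 / 152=4.36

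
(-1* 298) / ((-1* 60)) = 149 / 30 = 4.97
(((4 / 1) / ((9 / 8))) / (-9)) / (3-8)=32 / 405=0.08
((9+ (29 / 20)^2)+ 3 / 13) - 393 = -1984667 / 5200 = -381.67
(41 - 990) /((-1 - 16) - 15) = 949 /32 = 29.66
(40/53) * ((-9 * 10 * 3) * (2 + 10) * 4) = -518400/53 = -9781.13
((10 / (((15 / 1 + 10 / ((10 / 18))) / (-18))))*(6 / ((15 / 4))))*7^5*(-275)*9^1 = 363031200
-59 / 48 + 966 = 46309 / 48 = 964.77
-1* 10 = -10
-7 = -7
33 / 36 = 11 / 12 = 0.92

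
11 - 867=-856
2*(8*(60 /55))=192 /11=17.45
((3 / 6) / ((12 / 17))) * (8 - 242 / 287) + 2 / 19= 338609 / 65436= 5.17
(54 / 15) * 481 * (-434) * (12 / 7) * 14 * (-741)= 66824660448 / 5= 13364932089.60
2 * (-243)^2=118098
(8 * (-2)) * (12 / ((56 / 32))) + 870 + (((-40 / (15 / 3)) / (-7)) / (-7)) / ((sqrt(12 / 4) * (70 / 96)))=5322 / 7-128 * sqrt(3) / 1715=760.16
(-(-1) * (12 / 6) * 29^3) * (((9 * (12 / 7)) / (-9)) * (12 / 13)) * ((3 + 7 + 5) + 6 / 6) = -112384512 / 91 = -1234994.64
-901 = -901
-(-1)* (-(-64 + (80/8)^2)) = -36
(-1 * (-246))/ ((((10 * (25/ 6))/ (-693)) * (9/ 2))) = -113652/ 125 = -909.22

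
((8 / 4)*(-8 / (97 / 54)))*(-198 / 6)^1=28512 / 97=293.94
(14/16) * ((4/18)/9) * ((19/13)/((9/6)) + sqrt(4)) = 203/3159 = 0.06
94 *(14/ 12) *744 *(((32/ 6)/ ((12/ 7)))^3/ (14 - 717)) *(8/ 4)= -3582215168/ 512487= -6989.87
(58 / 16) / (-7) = -29 / 56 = -0.52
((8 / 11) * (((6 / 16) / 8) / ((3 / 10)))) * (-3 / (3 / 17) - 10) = -135 / 44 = -3.07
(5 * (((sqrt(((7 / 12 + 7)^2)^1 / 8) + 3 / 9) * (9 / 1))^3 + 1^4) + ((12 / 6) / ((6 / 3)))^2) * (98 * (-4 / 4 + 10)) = 1486987173 / 64 + 46944240525 * sqrt(2) / 1024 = 88067359.76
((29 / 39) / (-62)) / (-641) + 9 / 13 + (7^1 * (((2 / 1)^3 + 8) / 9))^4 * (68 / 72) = 691030731875605 / 30507429654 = 22651.23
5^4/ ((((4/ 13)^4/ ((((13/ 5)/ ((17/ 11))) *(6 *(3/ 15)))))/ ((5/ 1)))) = 1531583625/ 2176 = 703852.77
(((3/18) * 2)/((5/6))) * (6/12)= 1/5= 0.20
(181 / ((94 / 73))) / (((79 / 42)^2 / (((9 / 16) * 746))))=19561014081 / 1173308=16671.68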